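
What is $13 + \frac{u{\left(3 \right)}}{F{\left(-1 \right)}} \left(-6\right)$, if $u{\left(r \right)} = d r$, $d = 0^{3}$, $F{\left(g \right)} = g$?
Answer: $13$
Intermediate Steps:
$d = 0$
$u{\left(r \right)} = 0$ ($u{\left(r \right)} = 0 r = 0$)
$13 + \frac{u{\left(3 \right)}}{F{\left(-1 \right)}} \left(-6\right) = 13 + \frac{0}{-1} \left(-6\right) = 13 + 0 \left(-1\right) \left(-6\right) = 13 + 0 \left(-6\right) = 13 + 0 = 13$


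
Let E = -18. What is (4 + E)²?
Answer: 196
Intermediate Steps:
(4 + E)² = (4 - 18)² = (-14)² = 196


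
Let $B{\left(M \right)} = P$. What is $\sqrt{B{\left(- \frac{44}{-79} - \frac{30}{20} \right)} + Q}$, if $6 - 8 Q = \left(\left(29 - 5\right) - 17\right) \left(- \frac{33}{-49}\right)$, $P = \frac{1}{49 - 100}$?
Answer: $\frac{\sqrt{287742}}{1428} \approx 0.37564$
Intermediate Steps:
$P = - \frac{1}{51}$ ($P = \frac{1}{-51} = - \frac{1}{51} \approx -0.019608$)
$B{\left(M \right)} = - \frac{1}{51}$
$Q = \frac{9}{56}$ ($Q = \frac{3}{4} - \frac{\left(\left(29 - 5\right) - 17\right) \left(- \frac{33}{-49}\right)}{8} = \frac{3}{4} - \frac{\left(24 - 17\right) \left(\left(-33\right) \left(- \frac{1}{49}\right)\right)}{8} = \frac{3}{4} - \frac{7 \cdot \frac{33}{49}}{8} = \frac{3}{4} - \frac{33}{56} = \frac{9}{56} \approx 0.16071$)
$\sqrt{B{\left(- \frac{44}{-79} - \frac{30}{20} \right)} + Q} = \sqrt{- \frac{1}{51} + \frac{9}{56}} = \sqrt{\frac{403}{2856}} = \frac{\sqrt{287742}}{1428}$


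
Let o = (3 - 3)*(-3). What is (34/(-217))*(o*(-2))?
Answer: 0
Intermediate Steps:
o = 0 (o = 0*(-3) = 0)
(34/(-217))*(o*(-2)) = (34/(-217))*(0*(-2)) = (34*(-1/217))*0 = -34/217*0 = 0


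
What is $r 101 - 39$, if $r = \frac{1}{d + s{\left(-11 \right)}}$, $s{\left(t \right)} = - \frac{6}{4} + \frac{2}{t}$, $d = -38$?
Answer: $- \frac{36269}{873} \approx -41.545$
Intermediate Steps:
$s{\left(t \right)} = - \frac{3}{2} + \frac{2}{t}$ ($s{\left(t \right)} = \left(-6\right) \frac{1}{4} + \frac{2}{t} = - \frac{3}{2} + \frac{2}{t}$)
$r = - \frac{22}{873}$ ($r = \frac{1}{-38 - \left(\frac{3}{2} - \frac{2}{-11}\right)} = \frac{1}{-38 + \left(- \frac{3}{2} + 2 \left(- \frac{1}{11}\right)\right)} = \frac{1}{-38 - \frac{37}{22}} = \frac{1}{- \frac{873}{22}} = - \frac{22}{873} \approx -0.0252$)
$r 101 - 39 = \left(- \frac{22}{873}\right) 101 - 39 = - \frac{2222}{873} - 39 = - \frac{36269}{873}$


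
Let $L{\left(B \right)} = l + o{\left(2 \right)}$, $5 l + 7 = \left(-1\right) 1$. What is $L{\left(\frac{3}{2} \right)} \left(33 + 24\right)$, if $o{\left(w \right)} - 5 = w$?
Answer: $\frac{1539}{5} \approx 307.8$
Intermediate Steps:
$l = - \frac{8}{5}$ ($l = - \frac{7}{5} + \frac{\left(-1\right) 1}{5} = - \frac{7}{5} + \frac{1}{5} \left(-1\right) = - \frac{7}{5} - \frac{1}{5} = - \frac{8}{5} \approx -1.6$)
$o{\left(w \right)} = 5 + w$
$L{\left(B \right)} = \frac{27}{5}$ ($L{\left(B \right)} = - \frac{8}{5} + \left(5 + 2\right) = - \frac{8}{5} + 7 = \frac{27}{5}$)
$L{\left(\frac{3}{2} \right)} \left(33 + 24\right) = \frac{27 \left(33 + 24\right)}{5} = \frac{27}{5} \cdot 57 = \frac{1539}{5}$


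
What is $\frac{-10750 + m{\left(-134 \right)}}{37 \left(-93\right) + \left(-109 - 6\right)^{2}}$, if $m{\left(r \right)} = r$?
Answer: $- \frac{2721}{2446} \approx -1.1124$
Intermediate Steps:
$\frac{-10750 + m{\left(-134 \right)}}{37 \left(-93\right) + \left(-109 - 6\right)^{2}} = \frac{-10750 - 134}{37 \left(-93\right) + \left(-109 - 6\right)^{2}} = - \frac{10884}{-3441 + \left(-115\right)^{2}} = - \frac{10884}{-3441 + 13225} = - \frac{10884}{9784} = \left(-10884\right) \frac{1}{9784} = - \frac{2721}{2446}$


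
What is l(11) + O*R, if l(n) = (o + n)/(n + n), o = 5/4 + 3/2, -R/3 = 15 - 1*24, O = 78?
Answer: 16853/8 ≈ 2106.6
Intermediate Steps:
R = 27 (R = -3*(15 - 1*24) = -3*(15 - 24) = -3*(-9) = 27)
o = 11/4 (o = 5*(¼) + 3*(½) = 5/4 + 3/2 = 11/4 ≈ 2.7500)
l(n) = (11/4 + n)/(2*n) (l(n) = (11/4 + n)/(n + n) = (11/4 + n)/((2*n)) = (11/4 + n)*(1/(2*n)) = (11/4 + n)/(2*n))
l(11) + O*R = (⅛)*(11 + 4*11)/11 + 78*27 = (⅛)*(1/11)*(11 + 44) + 2106 = (⅛)*(1/11)*55 + 2106 = 5/8 + 2106 = 16853/8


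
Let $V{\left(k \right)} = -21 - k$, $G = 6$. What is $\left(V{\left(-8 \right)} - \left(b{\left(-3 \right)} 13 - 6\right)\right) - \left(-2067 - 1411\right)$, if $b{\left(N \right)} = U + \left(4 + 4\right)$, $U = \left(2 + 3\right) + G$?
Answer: $3224$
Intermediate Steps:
$U = 11$ ($U = \left(2 + 3\right) + 6 = 5 + 6 = 11$)
$b{\left(N \right)} = 19$ ($b{\left(N \right)} = 11 + \left(4 + 4\right) = 11 + 8 = 19$)
$\left(V{\left(-8 \right)} - \left(b{\left(-3 \right)} 13 - 6\right)\right) - \left(-2067 - 1411\right) = \left(\left(-21 - -8\right) - \left(19 \cdot 13 - 6\right)\right) - \left(-2067 - 1411\right) = \left(\left(-21 + 8\right) - \left(247 - 6\right)\right) - -3478 = \left(-13 - 241\right) + 3478 = -254 + 3478 = 3224$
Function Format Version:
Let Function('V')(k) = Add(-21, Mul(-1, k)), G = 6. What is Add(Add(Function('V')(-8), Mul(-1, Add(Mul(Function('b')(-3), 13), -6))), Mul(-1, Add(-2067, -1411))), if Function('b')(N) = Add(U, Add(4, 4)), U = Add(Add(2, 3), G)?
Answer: 3224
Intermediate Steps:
U = 11 (U = Add(Add(2, 3), 6) = Add(5, 6) = 11)
Function('b')(N) = 19 (Function('b')(N) = Add(11, Add(4, 4)) = Add(11, 8) = 19)
Add(Add(Function('V')(-8), Mul(-1, Add(Mul(Function('b')(-3), 13), -6))), Mul(-1, Add(-2067, -1411))) = Add(Add(Add(-21, Mul(-1, -8)), Mul(-1, Add(Mul(19, 13), -6))), Mul(-1, Add(-2067, -1411))) = Add(Add(Add(-21, 8), Mul(-1, Add(247, -6))), Mul(-1, -3478)) = Add(Add(-13, Mul(-1, 241)), 3478) = Add(Add(-13, -241), 3478) = Add(-254, 3478) = 3224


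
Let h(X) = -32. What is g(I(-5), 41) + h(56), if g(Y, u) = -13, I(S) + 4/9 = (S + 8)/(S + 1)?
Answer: -45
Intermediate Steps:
I(S) = -4/9 + (8 + S)/(1 + S) (I(S) = -4/9 + (S + 8)/(S + 1) = -4/9 + (8 + S)/(1 + S))
g(I(-5), 41) + h(56) = -13 - 32 = -45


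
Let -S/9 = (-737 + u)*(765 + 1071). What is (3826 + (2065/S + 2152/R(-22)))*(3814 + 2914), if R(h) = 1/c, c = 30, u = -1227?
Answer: 1866465075031801/4056642 ≈ 4.6010e+8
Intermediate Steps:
R(h) = 1/30
S = 32453136 (S = -9*(-737 - 1227)*(765 + 1071) = -(-17676)*1836 = -9*(-3605904) = 32453136)
(3826 + (2065/S + 2152/R(-22)))*(3814 + 2914) = (3826 + (2065/32453136 + 2152/(1/30)))*(3814 + 2914) = (3826 + (2065*(1/32453136) + 2152*30))*6728 = (3826 + (2065/32453136 + 64560))*6728 = (3826 + 2095174462225/32453136)*6728 = (2219340160561/32453136)*6728 = 1866465075031801/4056642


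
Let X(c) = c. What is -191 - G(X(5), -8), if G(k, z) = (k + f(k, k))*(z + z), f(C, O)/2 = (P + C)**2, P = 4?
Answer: 2481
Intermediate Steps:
f(C, O) = 2*(4 + C)**2
G(k, z) = 2*z*(k + 2*(4 + k)**2) (G(k, z) = (k + 2*(4 + k)**2)*(z + z) = (k + 2*(4 + k)**2)*(2*z) = 2*z*(k + 2*(4 + k)**2))
-191 - G(X(5), -8) = -191 - 2*(-8)*(5 + 2*(4 + 5)**2) = -191 - 2*(-8)*(5 + 2*9**2) = -191 - 2*(-8)*(5 + 2*81) = -191 - 2*(-8)*(5 + 162) = -191 - 2*(-8)*167 = -191 - 1*(-2672) = -191 + 2672 = 2481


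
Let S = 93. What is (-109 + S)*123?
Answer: -1968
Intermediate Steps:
(-109 + S)*123 = (-109 + 93)*123 = -16*123 = -1968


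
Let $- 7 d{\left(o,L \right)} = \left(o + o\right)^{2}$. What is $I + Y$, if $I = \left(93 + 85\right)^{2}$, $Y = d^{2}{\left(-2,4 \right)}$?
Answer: $\frac{1552772}{49} \approx 31689.0$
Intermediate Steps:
$d{\left(o,L \right)} = - \frac{4 o^{2}}{7}$ ($d{\left(o,L \right)} = - \frac{\left(o + o\right)^{2}}{7} = - \frac{\left(2 o\right)^{2}}{7} = - \frac{4 o^{2}}{7}$)
$Y = \frac{256}{49}$ ($Y = \left(- \frac{4 \left(-2\right)^{2}}{7}\right)^{2} = \left(\left(- \frac{4}{7}\right) 4\right)^{2} = \left(- \frac{16}{7}\right)^{2} = \frac{256}{49} \approx 5.2245$)
$I = 31684$ ($I = 178^{2} = 31684$)
$I + Y = 31684 + \frac{256}{49} = \frac{1552772}{49}$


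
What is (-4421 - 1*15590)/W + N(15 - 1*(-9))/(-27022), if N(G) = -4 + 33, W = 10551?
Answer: -541043221/285109122 ≈ -1.8977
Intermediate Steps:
N(G) = 29
(-4421 - 1*15590)/W + N(15 - 1*(-9))/(-27022) = (-4421 - 1*15590)/10551 + 29/(-27022) = (-4421 - 15590)*(1/10551) + 29*(-1/27022) = -20011*1/10551 - 29/27022 = -20011/10551 - 29/27022 = -541043221/285109122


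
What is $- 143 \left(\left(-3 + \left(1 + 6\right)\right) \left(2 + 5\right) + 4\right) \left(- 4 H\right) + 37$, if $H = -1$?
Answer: $-18267$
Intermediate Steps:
$- 143 \left(\left(-3 + \left(1 + 6\right)\right) \left(2 + 5\right) + 4\right) \left(- 4 H\right) + 37 = - 143 \left(\left(-3 + \left(1 + 6\right)\right) \left(2 + 5\right) + 4\right) \left(\left(-4\right) \left(-1\right)\right) + 37 = - 143 \left(\left(-3 + 7\right) 7 + 4\right) 4 + 37 = - 143 \left(4 \cdot 7 + 4\right) 4 + 37 = - 143 \left(28 + 4\right) 4 + 37 = - 143 \cdot 32 \cdot 4 + 37 = \left(-143\right) 128 + 37 = -18304 + 37 = -18267$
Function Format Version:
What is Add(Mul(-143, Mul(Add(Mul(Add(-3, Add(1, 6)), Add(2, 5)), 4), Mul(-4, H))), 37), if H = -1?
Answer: -18267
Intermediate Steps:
Add(Mul(-143, Mul(Add(Mul(Add(-3, Add(1, 6)), Add(2, 5)), 4), Mul(-4, H))), 37) = Add(Mul(-143, Mul(Add(Mul(Add(-3, Add(1, 6)), Add(2, 5)), 4), Mul(-4, -1))), 37) = Add(Mul(-143, Mul(Add(Mul(Add(-3, 7), 7), 4), 4)), 37) = Add(Mul(-143, Mul(Add(Mul(4, 7), 4), 4)), 37) = Add(Mul(-143, Mul(Add(28, 4), 4)), 37) = Add(Mul(-143, Mul(32, 4)), 37) = Add(Mul(-143, 128), 37) = Add(-18304, 37) = -18267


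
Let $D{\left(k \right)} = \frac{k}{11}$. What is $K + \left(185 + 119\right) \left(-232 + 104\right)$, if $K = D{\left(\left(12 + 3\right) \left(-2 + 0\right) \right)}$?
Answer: $- \frac{428062}{11} \approx -38915.0$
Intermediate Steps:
$D{\left(k \right)} = \frac{k}{11}$ ($D{\left(k \right)} = k \frac{1}{11} = \frac{k}{11}$)
$K = - \frac{30}{11}$ ($K = \frac{\left(12 + 3\right) \left(-2 + 0\right)}{11} = \frac{15 \left(-2\right)}{11} = \frac{1}{11} \left(-30\right) = - \frac{30}{11} \approx -2.7273$)
$K + \left(185 + 119\right) \left(-232 + 104\right) = - \frac{30}{11} + \left(185 + 119\right) \left(-232 + 104\right) = - \frac{30}{11} + 304 \left(-128\right) = - \frac{30}{11} - 38912 = - \frac{428062}{11}$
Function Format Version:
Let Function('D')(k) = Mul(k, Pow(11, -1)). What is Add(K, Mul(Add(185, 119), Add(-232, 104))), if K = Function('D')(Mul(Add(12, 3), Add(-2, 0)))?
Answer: Rational(-428062, 11) ≈ -38915.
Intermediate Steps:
Function('D')(k) = Mul(Rational(1, 11), k) (Function('D')(k) = Mul(k, Rational(1, 11)) = Mul(Rational(1, 11), k))
K = Rational(-30, 11) (K = Mul(Rational(1, 11), Mul(Add(12, 3), Add(-2, 0))) = Mul(Rational(1, 11), Mul(15, -2)) = Mul(Rational(1, 11), -30) = Rational(-30, 11) ≈ -2.7273)
Add(K, Mul(Add(185, 119), Add(-232, 104))) = Add(Rational(-30, 11), Mul(Add(185, 119), Add(-232, 104))) = Add(Rational(-30, 11), Mul(304, -128)) = Add(Rational(-30, 11), -38912) = Rational(-428062, 11)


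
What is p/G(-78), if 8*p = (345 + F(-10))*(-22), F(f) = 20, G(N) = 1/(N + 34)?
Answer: 44165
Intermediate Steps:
G(N) = 1/(34 + N)
p = -4015/4 (p = ((345 + 20)*(-22))/8 = (365*(-22))/8 = (1/8)*(-8030) = -4015/4 ≈ -1003.8)
p/G(-78) = -4015/(4*(1/(34 - 78))) = -4015/(4*(1/(-44))) = -4015/(4*(-1/44)) = -4015/4*(-44) = 44165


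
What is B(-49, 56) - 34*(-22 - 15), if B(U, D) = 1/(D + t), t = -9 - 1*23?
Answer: 30193/24 ≈ 1258.0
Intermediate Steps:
t = -32 (t = -9 - 23 = -32)
B(U, D) = 1/(-32 + D) (B(U, D) = 1/(D - 32) = 1/(-32 + D))
B(-49, 56) - 34*(-22 - 15) = 1/(-32 + 56) - 34*(-22 - 15) = 1/24 - 34*(-37) = 1/24 - 1*(-1258) = 1/24 + 1258 = 30193/24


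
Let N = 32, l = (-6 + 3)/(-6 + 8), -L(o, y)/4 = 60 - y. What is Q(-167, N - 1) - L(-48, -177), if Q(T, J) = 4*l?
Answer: 942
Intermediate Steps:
L(o, y) = -240 + 4*y (L(o, y) = -4*(60 - y) = -240 + 4*y)
l = -3/2 ≈ -1.5000
Q(T, J) = -6 (Q(T, J) = 4*(-3/2) = -6)
Q(-167, N - 1) - L(-48, -177) = -6 - (-240 + 4*(-177)) = -6 - (-240 - 708) = -6 - 1*(-948) = -6 + 948 = 942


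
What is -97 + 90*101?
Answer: 8993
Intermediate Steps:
-97 + 90*101 = -97 + 9090 = 8993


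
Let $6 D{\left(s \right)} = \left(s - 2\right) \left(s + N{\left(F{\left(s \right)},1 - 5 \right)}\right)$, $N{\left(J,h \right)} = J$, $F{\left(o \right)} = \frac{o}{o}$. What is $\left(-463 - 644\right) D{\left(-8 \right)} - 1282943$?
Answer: $-1295858$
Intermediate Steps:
$F{\left(o \right)} = 1$
$D{\left(s \right)} = \frac{\left(1 + s\right) \left(-2 + s\right)}{6}$ ($D{\left(s \right)} = \frac{\left(s - 2\right) \left(s + 1\right)}{6} = \frac{\left(-2 + s\right) \left(1 + s\right)}{6} = \frac{\left(1 + s\right) \left(-2 + s\right)}{6}$)
$\left(-463 - 644\right) D{\left(-8 \right)} - 1282943 = \left(-463 - 644\right) \left(- \frac{1}{3} - - \frac{4}{3} + \frac{\left(-8\right)^{2}}{6}\right) - 1282943 = - 1107 \left(- \frac{1}{3} + \frac{4}{3} + \frac{1}{6} \cdot 64\right) - 1282943 = - 1107 \left(- \frac{1}{3} + \frac{4}{3} + \frac{32}{3}\right) - 1282943 = \left(-1107\right) \frac{35}{3} - 1282943 = -12915 - 1282943 = -1295858$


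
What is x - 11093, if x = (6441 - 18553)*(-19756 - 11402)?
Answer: 377374603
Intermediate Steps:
x = 377385696 (x = -12112*(-31158) = 377385696)
x - 11093 = 377385696 - 11093 = 377374603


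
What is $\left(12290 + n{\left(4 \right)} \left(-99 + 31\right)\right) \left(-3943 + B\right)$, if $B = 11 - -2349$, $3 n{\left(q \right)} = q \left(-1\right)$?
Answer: $- \frac{58795786}{3} \approx -1.9599 \cdot 10^{7}$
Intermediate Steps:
$n{\left(q \right)} = - \frac{q}{3}$ ($n{\left(q \right)} = \frac{q \left(-1\right)}{3} = \frac{\left(-1\right) q}{3} = - \frac{q}{3}$)
$B = 2360$ ($B = 11 + 2349 = 2360$)
$\left(12290 + n{\left(4 \right)} \left(-99 + 31\right)\right) \left(-3943 + B\right) = \left(12290 + \left(- \frac{1}{3}\right) 4 \left(-99 + 31\right)\right) \left(-3943 + 2360\right) = \left(12290 - - \frac{272}{3}\right) \left(-1583\right) = \left(12290 + \frac{272}{3}\right) \left(-1583\right) = \frac{37142}{3} \left(-1583\right) = - \frac{58795786}{3}$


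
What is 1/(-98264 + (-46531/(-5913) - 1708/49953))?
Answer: -98457363/9674042896619 ≈ -1.0177e-5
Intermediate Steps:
1/(-98264 + (-46531/(-5913) - 1708/49953)) = 1/(-98264 + (-46531*(-1/5913) - 1708*1/49953)) = 1/(-98264 + (46531/5913 - 1708/49953)) = 1/(-98264 + 771421213/98457363) = 1/(-9674042896619/98457363) = -98457363/9674042896619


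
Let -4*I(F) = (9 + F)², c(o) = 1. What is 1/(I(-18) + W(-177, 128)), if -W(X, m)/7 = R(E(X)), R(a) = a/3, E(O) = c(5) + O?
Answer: 12/4685 ≈ 0.0025614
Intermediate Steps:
E(O) = 1 + O
R(a) = a/3 (R(a) = a*(⅓) = a/3)
W(X, m) = -7/3 - 7*X/3 (W(X, m) = -7*(1 + X)/3 = -7*(⅓ + X/3) = -7/3 - 7*X/3)
I(F) = -(9 + F)²/4
1/(I(-18) + W(-177, 128)) = 1/(-(9 - 18)²/4 + (-7/3 - 7/3*(-177))) = 1/(-¼*(-9)² + (-7/3 + 413)) = 1/(-¼*81 + 1232/3) = 1/(-81/4 + 1232/3) = 1/(4685/12) = 12/4685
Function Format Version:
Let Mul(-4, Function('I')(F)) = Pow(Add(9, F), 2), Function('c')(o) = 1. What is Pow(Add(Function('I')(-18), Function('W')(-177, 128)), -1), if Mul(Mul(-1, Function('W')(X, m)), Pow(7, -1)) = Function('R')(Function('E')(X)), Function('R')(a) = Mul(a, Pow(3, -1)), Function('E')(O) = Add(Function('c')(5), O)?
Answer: Rational(12, 4685) ≈ 0.0025614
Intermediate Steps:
Function('E')(O) = Add(1, O)
Function('R')(a) = Mul(Rational(1, 3), a) (Function('R')(a) = Mul(a, Rational(1, 3)) = Mul(Rational(1, 3), a))
Function('W')(X, m) = Add(Rational(-7, 3), Mul(Rational(-7, 3), X)) (Function('W')(X, m) = Mul(-7, Mul(Rational(1, 3), Add(1, X))) = Mul(-7, Add(Rational(1, 3), Mul(Rational(1, 3), X))) = Add(Rational(-7, 3), Mul(Rational(-7, 3), X)))
Function('I')(F) = Mul(Rational(-1, 4), Pow(Add(9, F), 2))
Pow(Add(Function('I')(-18), Function('W')(-177, 128)), -1) = Pow(Add(Mul(Rational(-1, 4), Pow(Add(9, -18), 2)), Add(Rational(-7, 3), Mul(Rational(-7, 3), -177))), -1) = Pow(Add(Mul(Rational(-1, 4), Pow(-9, 2)), Add(Rational(-7, 3), 413)), -1) = Pow(Add(Mul(Rational(-1, 4), 81), Rational(1232, 3)), -1) = Pow(Add(Rational(-81, 4), Rational(1232, 3)), -1) = Pow(Rational(4685, 12), -1) = Rational(12, 4685)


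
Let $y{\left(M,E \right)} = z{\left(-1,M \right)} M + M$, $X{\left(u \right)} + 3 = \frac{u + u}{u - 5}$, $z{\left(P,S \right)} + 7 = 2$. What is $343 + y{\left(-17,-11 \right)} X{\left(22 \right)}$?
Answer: $315$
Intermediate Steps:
$z{\left(P,S \right)} = -5$ ($z{\left(P,S \right)} = -7 + 2 = -5$)
$X{\left(u \right)} = -3 + \frac{2 u}{-5 + u}$ ($X{\left(u \right)} = -3 + \frac{u + u}{u - 5} = -3 + \frac{2 u}{-5 + u}$)
$y{\left(M,E \right)} = - 4 M$ ($y{\left(M,E \right)} = - 5 M + M = - 4 M$)
$343 + y{\left(-17,-11 \right)} X{\left(22 \right)} = 343 + \left(-4\right) \left(-17\right) \frac{15 - 22}{-5 + 22} = 343 + 68 \frac{15 - 22}{17} = 343 + 68 \cdot \frac{1}{17} \left(-7\right) = 343 + 68 \left(- \frac{7}{17}\right) = 343 - 28 = 315$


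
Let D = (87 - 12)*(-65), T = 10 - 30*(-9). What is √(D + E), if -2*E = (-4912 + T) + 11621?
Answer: I*√33478/2 ≈ 91.485*I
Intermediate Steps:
T = 280 (T = 10 + 270 = 280)
E = -6989/2 (E = -((-4912 + 280) + 11621)/2 = -(-4632 + 11621)/2 = -½*6989 = -6989/2 ≈ -3494.5)
D = -4875 (D = 75*(-65) = -4875)
√(D + E) = √(-4875 - 6989/2) = √(-16739/2) = I*√33478/2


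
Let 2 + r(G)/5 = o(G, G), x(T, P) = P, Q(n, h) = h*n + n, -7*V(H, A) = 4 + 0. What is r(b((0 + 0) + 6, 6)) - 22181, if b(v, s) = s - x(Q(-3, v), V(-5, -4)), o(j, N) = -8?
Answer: -22231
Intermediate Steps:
V(H, A) = -4/7 (V(H, A) = -(4 + 0)/7 = -⅐*4 = -4/7)
Q(n, h) = n + h*n
b(v, s) = 4/7 + s (b(v, s) = s - 1*(-4/7) = s + 4/7 = 4/7 + s)
r(G) = -50 (r(G) = -10 + 5*(-8) = -10 - 40 = -50)
r(b((0 + 0) + 6, 6)) - 22181 = -50 - 22181 = -22231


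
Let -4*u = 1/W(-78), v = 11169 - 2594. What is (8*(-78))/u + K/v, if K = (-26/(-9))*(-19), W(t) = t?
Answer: -15025046894/77175 ≈ -1.9469e+5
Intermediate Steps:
v = 8575
u = 1/312 (u = -¼/(-78) = -¼*(-1/78) = 1/312 ≈ 0.0032051)
K = -494/9 (K = -⅑*(-26)*(-19) = (26/9)*(-19) = -494/9 ≈ -54.889)
(8*(-78))/u + K/v = (8*(-78))/(1/312) - 494/9/8575 = -624*312 - 494/9*1/8575 = -194688 - 494/77175 = -15025046894/77175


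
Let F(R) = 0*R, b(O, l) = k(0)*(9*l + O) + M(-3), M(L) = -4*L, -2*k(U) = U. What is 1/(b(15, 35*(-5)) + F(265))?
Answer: 1/12 ≈ 0.083333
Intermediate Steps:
k(U) = -U/2
b(O, l) = 12 (b(O, l) = (-½*0)*(9*l + O) - 4*(-3) = 0*(O + 9*l) + 12 = 0 + 12 = 12)
F(R) = 0
1/(b(15, 35*(-5)) + F(265)) = 1/(12 + 0) = 1/12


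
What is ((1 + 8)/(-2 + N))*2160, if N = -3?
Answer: -3888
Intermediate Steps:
((1 + 8)/(-2 + N))*2160 = ((1 + 8)/(-2 - 3))*2160 = (9/(-5))*2160 = (9*(-1/5))*2160 = -9/5*2160 = -3888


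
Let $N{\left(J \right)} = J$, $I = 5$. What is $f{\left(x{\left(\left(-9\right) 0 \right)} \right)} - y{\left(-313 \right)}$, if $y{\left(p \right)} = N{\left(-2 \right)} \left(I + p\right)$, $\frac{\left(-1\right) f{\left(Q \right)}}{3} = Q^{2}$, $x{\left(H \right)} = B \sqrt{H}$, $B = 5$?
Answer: $-616$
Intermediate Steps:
$x{\left(H \right)} = 5 \sqrt{H}$
$f{\left(Q \right)} = - 3 Q^{2}$
$y{\left(p \right)} = -10 - 2 p$ ($y{\left(p \right)} = - 2 \left(5 + p\right) = -10 - 2 p$)
$f{\left(x{\left(\left(-9\right) 0 \right)} \right)} - y{\left(-313 \right)} = - 3 \left(5 \sqrt{\left(-9\right) 0}\right)^{2} - \left(-10 - -626\right) = - 3 \left(5 \sqrt{0}\right)^{2} - \left(-10 + 626\right) = - 3 \left(5 \cdot 0\right)^{2} - 616 = - 3 \cdot 0^{2} - 616 = \left(-3\right) 0 - 616 = 0 - 616 = -616$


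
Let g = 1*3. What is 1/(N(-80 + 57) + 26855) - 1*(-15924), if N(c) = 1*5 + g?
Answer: 427766413/26863 ≈ 15924.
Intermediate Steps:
g = 3
N(c) = 8 (N(c) = 1*5 + 3 = 5 + 3 = 8)
1/(N(-80 + 57) + 26855) - 1*(-15924) = 1/(8 + 26855) - 1*(-15924) = 1/26863 + 15924 = 427766413/26863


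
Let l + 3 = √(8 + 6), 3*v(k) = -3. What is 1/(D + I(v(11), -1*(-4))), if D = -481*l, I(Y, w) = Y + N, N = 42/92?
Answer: -436034/350159665 - 1017796*√14/2451117655 ≈ -0.0027989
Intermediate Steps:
N = 21/46 (N = 42*(1/92) = 21/46 ≈ 0.45652)
v(k) = -1 (v(k) = (⅓)*(-3) = -1)
l = -3 + √14 (l = -3 + √(8 + 6) = -3 + √14 ≈ 0.74166)
I(Y, w) = 21/46 + Y (I(Y, w) = Y + 21/46 = 21/46 + Y)
D = 1443 - 481*√14 (D = -481*(-3 + √14) = 1443 - 481*√14 ≈ -356.74)
1/(D + I(v(11), -1*(-4))) = 1/((1443 - 481*√14) + (21/46 - 1)) = 1/((1443 - 481*√14) - 25/46) = 1/(66353/46 - 481*√14)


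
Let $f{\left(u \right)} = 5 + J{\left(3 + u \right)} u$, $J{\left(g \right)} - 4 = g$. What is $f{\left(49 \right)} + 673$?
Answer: $3422$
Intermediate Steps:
$J{\left(g \right)} = 4 + g$
$f{\left(u \right)} = 5 + u \left(7 + u\right)$ ($f{\left(u \right)} = 5 + \left(4 + \left(3 + u\right)\right) u = 5 + \left(7 + u\right) u = 5 + u \left(7 + u\right)$)
$f{\left(49 \right)} + 673 = \left(5 + 49 \left(7 + 49\right)\right) + 673 = \left(5 + 49 \cdot 56\right) + 673 = \left(5 + 2744\right) + 673 = 2749 + 673 = 3422$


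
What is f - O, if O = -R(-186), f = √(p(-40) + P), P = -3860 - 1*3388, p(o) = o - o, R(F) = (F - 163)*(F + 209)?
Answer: -8027 + 4*I*√453 ≈ -8027.0 + 85.135*I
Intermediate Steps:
R(F) = (-163 + F)*(209 + F)
p(o) = 0
P = -7248 (P = -3860 - 3388 = -7248)
f = 4*I*√453 (f = √(0 - 7248) = √(-7248) = 4*I*√453 ≈ 85.135*I)
O = 8027 (O = -(-34067 + (-186)² + 46*(-186)) = -(-34067 + 34596 - 8556) = -1*(-8027) = 8027)
f - O = 4*I*√453 - 1*8027 = 4*I*√453 - 8027 = -8027 + 4*I*√453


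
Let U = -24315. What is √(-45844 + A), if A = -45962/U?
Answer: I*√27102736584870/24315 ≈ 214.11*I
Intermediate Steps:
A = 45962/24315 (A = -45962/(-24315) = -45962*(-1/24315) = 45962/24315 ≈ 1.8903)
√(-45844 + A) = √(-45844 + 45962/24315) = √(-1114650898/24315) = I*√27102736584870/24315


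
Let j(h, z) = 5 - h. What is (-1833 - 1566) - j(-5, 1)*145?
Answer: -4849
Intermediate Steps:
(-1833 - 1566) - j(-5, 1)*145 = (-1833 - 1566) - (5 - 1*(-5))*145 = -3399 - (5 + 5)*145 = -3399 - 10*145 = -3399 - 1*1450 = -3399 - 1450 = -4849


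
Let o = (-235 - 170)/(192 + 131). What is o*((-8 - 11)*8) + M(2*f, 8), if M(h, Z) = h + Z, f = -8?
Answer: 3104/17 ≈ 182.59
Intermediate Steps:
o = -405/323 ≈ -1.2539
M(h, Z) = Z + h
o*((-8 - 11)*8) + M(2*f, 8) = -405*(-8 - 11)*8/323 + (8 + 2*(-8)) = -(-405)*8/17 + (8 - 16) = -405/323*(-152) - 8 = 3240/17 - 8 = 3104/17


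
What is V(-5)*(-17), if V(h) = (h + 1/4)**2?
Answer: -6137/16 ≈ -383.56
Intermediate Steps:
V(h) = (1/4 + h)**2 (V(h) = (h + 1/4)**2 = (1/4 + h)**2)
V(-5)*(-17) = ((1 + 4*(-5))**2/16)*(-17) = ((1 - 20)**2/16)*(-17) = ((1/16)*(-19)**2)*(-17) = ((1/16)*361)*(-17) = (361/16)*(-17) = -6137/16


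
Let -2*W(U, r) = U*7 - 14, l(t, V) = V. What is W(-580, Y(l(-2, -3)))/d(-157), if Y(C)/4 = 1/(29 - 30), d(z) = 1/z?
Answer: -319809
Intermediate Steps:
Y(C) = -4 (Y(C) = 4/(29 - 30) = 4/(-1) = 4*(-1) = -4)
W(U, r) = 7 - 7*U/2 (W(U, r) = -(U*7 - 14)/2 = -(7*U - 14)/2 = -(-14 + 7*U)/2 = 7 - 7*U/2)
W(-580, Y(l(-2, -3)))/d(-157) = (7 - 7/2*(-580))/(1/(-157)) = (7 + 2030)/(-1/157) = 2037*(-157) = -319809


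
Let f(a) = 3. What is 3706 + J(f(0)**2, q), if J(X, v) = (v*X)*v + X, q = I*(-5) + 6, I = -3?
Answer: 7684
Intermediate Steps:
q = 21 (q = -3*(-5) + 6 = 15 + 6 = 21)
J(X, v) = X + X*v**2 (J(X, v) = (X*v)*v + X = X*v**2 + X = X + X*v**2)
3706 + J(f(0)**2, q) = 3706 + 3**2*(1 + 21**2) = 3706 + 9*(1 + 441) = 3706 + 9*442 = 3706 + 3978 = 7684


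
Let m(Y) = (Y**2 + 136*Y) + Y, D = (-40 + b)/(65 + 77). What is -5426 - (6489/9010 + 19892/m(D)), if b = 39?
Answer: 2662782062583/175271530 ≈ 15192.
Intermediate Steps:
D = -1/142 (D = (-40 + 39)/(65 + 77) = -1/142 ≈ -0.0070423)
m(Y) = Y**2 + 137*Y
-5426 - (6489/9010 + 19892/m(D)) = -5426 - (6489/9010 + 19892/((-(137 - 1/142)/142))) = -5426 - (6489*(1/9010) + 19892/((-1/142*19453/142))) = -5426 - (6489/9010 + 19892/(-19453/20164)) = -5426 - (6489/9010 + 19892*(-20164/19453)) = -5426 - (6489/9010 - 401102288/19453) = -5426 - 1*(-3613805384363/175271530) = -5426 + 3613805384363/175271530 = 2662782062583/175271530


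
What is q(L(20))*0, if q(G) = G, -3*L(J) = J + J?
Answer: 0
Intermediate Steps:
L(J) = -2*J/3 (L(J) = -(J + J)/3 = -2*J/3)
q(L(20))*0 = -⅔*20*0 = -40/3*0 = 0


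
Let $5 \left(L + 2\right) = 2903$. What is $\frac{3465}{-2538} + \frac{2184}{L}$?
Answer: $\frac{1965635}{815826} \approx 2.4094$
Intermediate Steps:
$L = \frac{2893}{5}$ ($L = -2 + \frac{1}{5} \cdot 2903 = -2 + \frac{2903}{5} = \frac{2893}{5} \approx 578.6$)
$\frac{3465}{-2538} + \frac{2184}{L} = \frac{3465}{-2538} + \frac{2184}{\frac{2893}{5}} = 3465 \left(- \frac{1}{2538}\right) + 2184 \cdot \frac{5}{2893} = - \frac{385}{282} + \frac{10920}{2893} = \frac{1965635}{815826}$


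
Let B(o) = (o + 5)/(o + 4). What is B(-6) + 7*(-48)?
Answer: -671/2 ≈ -335.50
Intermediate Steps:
B(o) = (5 + o)/(4 + o)
B(-6) + 7*(-48) = (5 - 6)/(4 - 6) + 7*(-48) = -1/(-2) - 336 = -½*(-1) - 336 = ½ - 336 = -671/2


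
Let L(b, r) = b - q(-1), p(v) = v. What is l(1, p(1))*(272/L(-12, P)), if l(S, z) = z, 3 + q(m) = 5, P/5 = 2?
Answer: -136/7 ≈ -19.429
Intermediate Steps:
P = 10 (P = 5*2 = 10)
q(m) = 2 (q(m) = -3 + 5 = 2)
L(b, r) = -2 + b (L(b, r) = b - 1*2 = b - 2 = -2 + b)
l(1, p(1))*(272/L(-12, P)) = 1*(272/(-2 - 12)) = 1*(272/(-14)) = 1*(272*(-1/14)) = 1*(-136/7) = -136/7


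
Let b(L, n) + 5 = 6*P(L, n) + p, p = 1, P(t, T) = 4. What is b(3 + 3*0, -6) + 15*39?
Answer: 605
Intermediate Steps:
b(L, n) = 20 (b(L, n) = -5 + (6*4 + 1) = -5 + (24 + 1) = -5 + 25 = 20)
b(3 + 3*0, -6) + 15*39 = 20 + 15*39 = 20 + 585 = 605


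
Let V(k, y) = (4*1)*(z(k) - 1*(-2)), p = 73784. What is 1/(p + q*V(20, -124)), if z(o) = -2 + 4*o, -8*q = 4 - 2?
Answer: 1/73704 ≈ 1.3568e-5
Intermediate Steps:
q = -1/4 (q = -(4 - 2)/8 = -1/8*2 = -1/4 ≈ -0.25000)
V(k, y) = 16*k (V(k, y) = (4*1)*((-2 + 4*k) - 1*(-2)) = 4*((-2 + 4*k) + 2) = 4*(4*k) = 16*k)
1/(p + q*V(20, -124)) = 1/(73784 - 4*20) = 1/(73784 - 1/4*320) = 1/(73784 - 80) = 1/73704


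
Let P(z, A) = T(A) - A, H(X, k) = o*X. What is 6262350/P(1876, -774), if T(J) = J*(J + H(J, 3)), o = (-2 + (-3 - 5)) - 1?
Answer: -1043725/998331 ≈ -1.0455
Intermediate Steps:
o = -11 (o = (-2 - 8) - 1 = -10 - 1 = -11)
H(X, k) = -11*X
T(J) = -10*J² (T(J) = J*(J - 11*J) = J*(-10*J) = -10*J²)
P(z, A) = -A - 10*A² (P(z, A) = -10*A² - A = -A - 10*A²)
6262350/P(1876, -774) = 6262350/((-774*(-1 - 10*(-774)))) = 6262350/((-774*(-1 + 7740))) = 6262350/((-774*7739)) = 6262350/(-5989986) = 6262350*(-1/5989986) = -1043725/998331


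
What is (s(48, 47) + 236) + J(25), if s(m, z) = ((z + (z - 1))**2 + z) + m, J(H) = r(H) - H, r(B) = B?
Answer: 8980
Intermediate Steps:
J(H) = 0 (J(H) = H - H = 0)
s(m, z) = m + z + (-1 + 2*z)**2 (s(m, z) = ((z + (-1 + z))**2 + z) + m = ((-1 + 2*z)**2 + z) + m = (z + (-1 + 2*z)**2) + m = m + z + (-1 + 2*z)**2)
(s(48, 47) + 236) + J(25) = ((48 + 47 + (-1 + 2*47)**2) + 236) + 0 = ((48 + 47 + (-1 + 94)**2) + 236) + 0 = ((48 + 47 + 93**2) + 236) + 0 = ((48 + 47 + 8649) + 236) + 0 = (8744 + 236) + 0 = 8980 + 0 = 8980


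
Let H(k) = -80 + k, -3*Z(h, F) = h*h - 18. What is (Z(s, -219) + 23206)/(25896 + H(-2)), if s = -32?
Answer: 34306/38721 ≈ 0.88598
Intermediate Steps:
Z(h, F) = 6 - h**2/3 (Z(h, F) = -(h*h - 18)/3 = -(h**2 - 18)/3 = -(-18 + h**2)/3 = 6 - h**2/3)
(Z(s, -219) + 23206)/(25896 + H(-2)) = ((6 - 1/3*(-32)**2) + 23206)/(25896 + (-80 - 2)) = ((6 - 1/3*1024) + 23206)/(25896 - 82) = ((6 - 1024/3) + 23206)/25814 = (-1006/3 + 23206)*(1/25814) = (68612/3)*(1/25814) = 34306/38721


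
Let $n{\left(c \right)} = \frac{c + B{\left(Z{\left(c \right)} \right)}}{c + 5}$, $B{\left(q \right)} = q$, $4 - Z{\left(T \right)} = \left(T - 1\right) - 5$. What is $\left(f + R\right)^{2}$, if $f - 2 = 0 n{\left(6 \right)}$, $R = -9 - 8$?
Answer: $225$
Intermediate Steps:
$Z{\left(T \right)} = 10 - T$ ($Z{\left(T \right)} = 4 - \left(\left(T - 1\right) - 5\right) = 4 - \left(\left(-1 + T\right) - 5\right) = 4 - \left(-6 + T\right) = 10 - T$)
$n{\left(c \right)} = \frac{10}{5 + c}$ ($n{\left(c \right)} = \frac{c - \left(-10 + c\right)}{c + 5} = \frac{10}{5 + c}$)
$R = -17$ ($R = -9 - 8 = -17$)
$f = 2$ ($f = 2 + 0 \frac{10}{5 + 6} = 2 + 0 \cdot \frac{10}{11} = 2 + 0 = 2$)
$\left(f + R\right)^{2} = \left(2 - 17\right)^{2} = \left(-15\right)^{2} = 225$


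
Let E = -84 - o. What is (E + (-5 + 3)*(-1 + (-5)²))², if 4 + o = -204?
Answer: 5776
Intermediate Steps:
o = -208 (o = -4 - 204 = -208)
E = 124 (E = -84 - 1*(-208) = -84 + 208 = 124)
(E + (-5 + 3)*(-1 + (-5)²))² = (124 + (-5 + 3)*(-1 + (-5)²))² = (124 - 2*(-1 + 25))² = (124 - 2*24)² = (124 - 48)² = 76² = 5776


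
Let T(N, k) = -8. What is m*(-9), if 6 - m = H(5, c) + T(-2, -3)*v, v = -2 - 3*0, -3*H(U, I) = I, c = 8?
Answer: 66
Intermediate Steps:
H(U, I) = -I/3
v = -2 (v = -2 + 0 = -2)
m = -22/3 (m = 6 - (-⅓*8 - 8*(-2)) = 6 - (-8/3 + 16) = 6 - 1*40/3 = 6 - 40/3 = -22/3 ≈ -7.3333)
m*(-9) = -22/3*(-9) = 66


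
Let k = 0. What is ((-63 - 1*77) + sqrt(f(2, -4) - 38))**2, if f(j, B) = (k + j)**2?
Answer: (140 - I*sqrt(34))**2 ≈ 19566.0 - 1632.7*I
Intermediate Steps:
f(j, B) = j**2 (f(j, B) = (0 + j)**2 = j**2)
((-63 - 1*77) + sqrt(f(2, -4) - 38))**2 = ((-63 - 1*77) + sqrt(2**2 - 38))**2 = ((-63 - 77) + sqrt(4 - 38))**2 = (-140 + sqrt(-34))**2 = (-140 + I*sqrt(34))**2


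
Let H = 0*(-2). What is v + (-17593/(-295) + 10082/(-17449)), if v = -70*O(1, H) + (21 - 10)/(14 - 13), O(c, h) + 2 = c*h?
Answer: 1081271772/5147455 ≈ 210.06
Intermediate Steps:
H = 0
O(c, h) = -2 + c*h
v = 151 (v = -70*(-2 + 1*0) + (21 - 10)/(14 - 13) = -70*(-2 + 0) + 11/1 = -70*(-2) + 11*1 = 140 + 11 = 151)
v + (-17593/(-295) + 10082/(-17449)) = 151 + (-17593/(-295) + 10082/(-17449)) = 151 + (-17593*(-1/295) + 10082*(-1/17449)) = 151 + (17593/295 - 10082/17449) = 151 + 304006067/5147455 = 1081271772/5147455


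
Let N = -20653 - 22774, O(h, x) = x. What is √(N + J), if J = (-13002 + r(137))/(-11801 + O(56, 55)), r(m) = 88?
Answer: I*√1497851764122/5873 ≈ 208.39*I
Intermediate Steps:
N = -43427
J = 6457/5873 (J = (-13002 + 88)/(-11801 + 55) = -12914/(-11746) = -12914*(-1/11746) = 6457/5873 ≈ 1.0994)
√(N + J) = √(-43427 + 6457/5873) = √(-255040314/5873) = I*√1497851764122/5873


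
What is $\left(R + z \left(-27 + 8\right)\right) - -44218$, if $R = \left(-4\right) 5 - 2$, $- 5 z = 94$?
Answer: $\frac{222766}{5} \approx 44553.0$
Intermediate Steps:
$z = - \frac{94}{5}$ ($z = \left(- \frac{1}{5}\right) 94 = - \frac{94}{5} \approx -18.8$)
$R = -22$ ($R = -20 - 2 = -22$)
$\left(R + z \left(-27 + 8\right)\right) - -44218 = \left(-22 - \frac{94 \left(-27 + 8\right)}{5}\right) - -44218 = \left(-22 - - \frac{1786}{5}\right) + 44218 = \left(-22 + \frac{1786}{5}\right) + 44218 = \frac{1676}{5} + 44218 = \frac{222766}{5}$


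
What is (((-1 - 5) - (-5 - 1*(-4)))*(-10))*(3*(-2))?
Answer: -300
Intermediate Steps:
(((-1 - 5) - (-5 - 1*(-4)))*(-10))*(3*(-2)) = ((-6 - (-5 + 4))*(-10))*(-6) = ((-6 - 1*(-1))*(-10))*(-6) = ((-6 + 1)*(-10))*(-6) = -5*(-10)*(-6) = 50*(-6) = -300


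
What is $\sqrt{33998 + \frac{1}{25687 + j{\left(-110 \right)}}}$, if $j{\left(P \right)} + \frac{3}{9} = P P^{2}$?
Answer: $\frac{\sqrt{130336314414621245}}{1957970} \approx 184.39$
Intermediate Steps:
$j{\left(P \right)} = - \frac{1}{3} + P^{3}$ ($j{\left(P \right)} = - \frac{1}{3} + P P^{2} = - \frac{1}{3} + P^{3}$)
$\sqrt{33998 + \frac{1}{25687 + j{\left(-110 \right)}}} = \sqrt{33998 + \frac{1}{25687 + \left(- \frac{1}{3} + \left(-110\right)^{3}\right)}} = \sqrt{33998 + \frac{1}{25687 - \frac{3993001}{3}}} = \sqrt{33998 + \frac{1}{- \frac{3915940}{3}}} = \sqrt{33998 - \frac{3}{3915940}} = \sqrt{\frac{133134128117}{3915940}} = \frac{\sqrt{130336314414621245}}{1957970}$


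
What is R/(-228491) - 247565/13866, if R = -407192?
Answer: -50920250143/3168256206 ≈ -16.072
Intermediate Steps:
R/(-228491) - 247565/13866 = -407192/(-228491) - 247565/13866 = -407192*(-1/228491) - 247565*1/13866 = 407192/228491 - 247565/13866 = -50920250143/3168256206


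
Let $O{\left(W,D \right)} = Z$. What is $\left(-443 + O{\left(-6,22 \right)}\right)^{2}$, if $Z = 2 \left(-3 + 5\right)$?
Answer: $192721$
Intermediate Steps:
$Z = 4$ ($Z = 2 \cdot 2 = 4$)
$O{\left(W,D \right)} = 4$
$\left(-443 + O{\left(-6,22 \right)}\right)^{2} = \left(-443 + 4\right)^{2} = \left(-439\right)^{2} = 192721$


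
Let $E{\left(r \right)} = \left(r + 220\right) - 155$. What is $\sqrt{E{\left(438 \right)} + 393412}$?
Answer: $\sqrt{393915} \approx 627.63$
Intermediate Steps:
$E{\left(r \right)} = 65 + r$ ($E{\left(r \right)} = \left(220 + r\right) - 155 = 65 + r$)
$\sqrt{E{\left(438 \right)} + 393412} = \sqrt{\left(65 + 438\right) + 393412} = \sqrt{503 + 393412} = \sqrt{393915}$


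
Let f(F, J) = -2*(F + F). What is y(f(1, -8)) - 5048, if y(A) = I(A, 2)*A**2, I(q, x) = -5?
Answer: -5128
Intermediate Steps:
f(F, J) = -4*F
y(A) = -5*A**2
y(f(1, -8)) - 5048 = -5*(-4*1)**2 - 5048 = -5*(-4)**2 - 5048 = -5*16 - 5048 = -80 - 5048 = -5128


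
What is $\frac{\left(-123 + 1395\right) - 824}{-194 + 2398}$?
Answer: $\frac{112}{551} \approx 0.20327$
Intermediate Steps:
$\frac{\left(-123 + 1395\right) - 824}{-194 + 2398} = \frac{1272 - 824}{2204} = 448 \cdot \frac{1}{2204} = \frac{112}{551}$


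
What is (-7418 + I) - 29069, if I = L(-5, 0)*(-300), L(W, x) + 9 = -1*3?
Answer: -32887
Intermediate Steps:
L(W, x) = -12 (L(W, x) = -9 - 1*3 = -9 - 3 = -12)
I = 3600 (I = -12*(-300) = 3600)
(-7418 + I) - 29069 = (-7418 + 3600) - 29069 = -3818 - 29069 = -32887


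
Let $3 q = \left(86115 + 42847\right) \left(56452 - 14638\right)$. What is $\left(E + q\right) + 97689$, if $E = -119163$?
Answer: $1797450882$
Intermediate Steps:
$q = 1797472356$ ($q = \frac{\left(86115 + 42847\right) \left(56452 - 14638\right)}{3} = \frac{128962 \cdot 41814}{3} = \frac{1}{3} \cdot 5392417068 = 1797472356$)
$\left(E + q\right) + 97689 = \left(-119163 + 1797472356\right) + 97689 = 1797353193 + 97689 = 1797450882$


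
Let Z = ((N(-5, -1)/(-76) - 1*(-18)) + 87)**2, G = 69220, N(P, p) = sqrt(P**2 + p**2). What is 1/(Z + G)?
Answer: 223095663608/17902311978566643 + 7682080*sqrt(26)/17902311978566643 ≈ 1.2464e-5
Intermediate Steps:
Z = (105 - sqrt(26)/76)**2 (Z = ((sqrt((-5)**2 + (-1)**2)/(-76) - 1*(-18)) + 87)**2 = ((sqrt(25 + 1)*(-1/76) + 18) + 87)**2 = ((sqrt(26)*(-1/76) + 18) + 87)**2 = ((-sqrt(26)/76 + 18) + 87)**2 = ((18 - sqrt(26)/76) + 87)**2 = (105 - sqrt(26)/76)**2 ≈ 11011.)
1/(Z + G) = 1/((7980 - sqrt(26))**2/5776 + 69220) = 1/(69220 + (7980 - sqrt(26))**2/5776)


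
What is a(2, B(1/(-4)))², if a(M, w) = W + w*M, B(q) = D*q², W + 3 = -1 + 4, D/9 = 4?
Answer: 81/4 ≈ 20.250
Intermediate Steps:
D = 36 (D = 9*4 = 36)
W = 0 (W = -3 + (-1 + 4) = -3 + 3 = 0)
B(q) = 36*q²
a(M, w) = M*w (a(M, w) = 0 + w*M = 0 + M*w = M*w)
a(2, B(1/(-4)))² = (2*(36*(1/(-4))²))² = (2*(36*(-¼)²))² = (2*(36*(1/16)))² = (2*(9/4))² = (9/2)² = 81/4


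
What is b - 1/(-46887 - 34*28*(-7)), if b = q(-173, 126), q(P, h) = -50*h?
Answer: -253404899/40223 ≈ -6300.0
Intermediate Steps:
b = -6300 (b = -50*126 = -6300)
b - 1/(-46887 - 34*28*(-7)) = -6300 - 1/(-46887 - 34*28*(-7)) = -6300 - 1/(-46887 - 952*(-7)) = -6300 - 1/(-46887 + 6664) = -6300 - 1/(-40223) = -6300 - 1*(-1/40223) = -6300 + 1/40223 = -253404899/40223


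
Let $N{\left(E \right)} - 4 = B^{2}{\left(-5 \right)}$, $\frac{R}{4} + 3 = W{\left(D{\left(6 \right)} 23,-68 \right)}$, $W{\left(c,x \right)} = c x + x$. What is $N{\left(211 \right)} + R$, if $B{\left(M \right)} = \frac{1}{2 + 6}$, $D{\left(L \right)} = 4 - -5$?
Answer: $- \frac{3621375}{64} \approx -56584.0$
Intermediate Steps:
$D{\left(L \right)} = 9$ ($D{\left(L \right)} = 4 + 5 = 9$)
$W{\left(c,x \right)} = x + c x$
$B{\left(M \right)} = \frac{1}{8}$
$R = -56588$ ($R = -12 + 4 \left(- 68 \left(1 + 9 \cdot 23\right)\right) = -12 + 4 \left(- 68 \left(1 + 207\right)\right) = -12 + 4 \left(\left(-68\right) 208\right) = -12 + 4 \left(-14144\right) = -12 - 56576 = -56588$)
$N{\left(E \right)} = \frac{257}{64}$ ($N{\left(E \right)} = 4 + \left(\frac{1}{8}\right)^{2} = 4 + \frac{1}{64} = \frac{257}{64}$)
$N{\left(211 \right)} + R = \frac{257}{64} - 56588 = - \frac{3621375}{64}$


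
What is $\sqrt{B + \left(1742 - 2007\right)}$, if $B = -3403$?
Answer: $2 i \sqrt{917} \approx 60.564 i$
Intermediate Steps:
$\sqrt{B + \left(1742 - 2007\right)} = \sqrt{-3403 + \left(1742 - 2007\right)} = \sqrt{-3403 - 265} = \sqrt{-3668} = 2 i \sqrt{917}$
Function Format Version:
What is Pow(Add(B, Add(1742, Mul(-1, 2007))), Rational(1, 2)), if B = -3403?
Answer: Mul(2, I, Pow(917, Rational(1, 2))) ≈ Mul(60.564, I)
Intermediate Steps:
Pow(Add(B, Add(1742, Mul(-1, 2007))), Rational(1, 2)) = Pow(Add(-3403, Add(1742, Mul(-1, 2007))), Rational(1, 2)) = Pow(Add(-3403, Add(1742, -2007)), Rational(1, 2)) = Pow(Add(-3403, -265), Rational(1, 2)) = Pow(-3668, Rational(1, 2)) = Mul(2, I, Pow(917, Rational(1, 2)))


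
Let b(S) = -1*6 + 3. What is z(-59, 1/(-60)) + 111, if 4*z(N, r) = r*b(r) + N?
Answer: 7701/80 ≈ 96.262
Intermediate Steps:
b(S) = -3 (b(S) = -6 + 3 = -3)
z(N, r) = -3*r/4 + N/4 (z(N, r) = (r*(-3) + N)/4 = (-3*r + N)/4 = (N - 3*r)/4 = -3*r/4 + N/4)
z(-59, 1/(-60)) + 111 = (-¾/(-60) + (¼)*(-59)) + 111 = (-¾*(-1/60) - 59/4) + 111 = (1/80 - 59/4) + 111 = -1179/80 + 111 = 7701/80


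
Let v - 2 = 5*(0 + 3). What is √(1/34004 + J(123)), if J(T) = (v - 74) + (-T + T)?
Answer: I*√16476867727/17002 ≈ 7.5498*I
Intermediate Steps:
v = 17 (v = 2 + 5*(0 + 3) = 2 + 5*3 = 2 + 15 = 17)
J(T) = -57 (J(T) = (17 - 74) + (-T + T) = -57 + 0 = -57)
√(1/34004 + J(123)) = √(1/34004 - 57) = √(-1938227/34004) = I*√16476867727/17002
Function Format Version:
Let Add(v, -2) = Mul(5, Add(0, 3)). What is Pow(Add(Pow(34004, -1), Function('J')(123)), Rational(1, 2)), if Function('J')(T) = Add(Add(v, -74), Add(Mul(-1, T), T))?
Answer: Mul(Rational(1, 17002), I, Pow(16476867727, Rational(1, 2))) ≈ Mul(7.5498, I)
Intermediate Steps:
v = 17 (v = Add(2, Mul(5, Add(0, 3))) = Add(2, Mul(5, 3)) = Add(2, 15) = 17)
Function('J')(T) = -57 (Function('J')(T) = Add(Add(17, -74), Add(Mul(-1, T), T)) = Add(-57, 0) = -57)
Pow(Add(Pow(34004, -1), Function('J')(123)), Rational(1, 2)) = Pow(Add(Pow(34004, -1), -57), Rational(1, 2)) = Pow(Add(Rational(1, 34004), -57), Rational(1, 2)) = Pow(Rational(-1938227, 34004), Rational(1, 2)) = Mul(Rational(1, 17002), I, Pow(16476867727, Rational(1, 2)))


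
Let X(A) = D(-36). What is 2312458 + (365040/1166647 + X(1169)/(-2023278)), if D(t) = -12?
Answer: 909740836690542252/393408534811 ≈ 2.3125e+6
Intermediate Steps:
X(A) = -12
2312458 + (365040/1166647 + X(1169)/(-2023278)) = 2312458 + (365040/1166647 - 12/(-2023278)) = 2312458 + (365040*(1/1166647) - 12*(-1/2023278)) = 2312458 + (365040/1166647 + 2/337213) = 2312458 + 123098566814/393408534811 = 909740836690542252/393408534811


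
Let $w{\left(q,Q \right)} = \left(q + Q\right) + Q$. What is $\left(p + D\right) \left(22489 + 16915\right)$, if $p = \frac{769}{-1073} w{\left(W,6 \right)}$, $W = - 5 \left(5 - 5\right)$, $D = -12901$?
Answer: $- \frac{545824247404}{1073} \approx -5.0869 \cdot 10^{8}$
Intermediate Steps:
$W = 0$ ($W = \left(-5\right) 0 = 0$)
$w{\left(q,Q \right)} = q + 2 Q$ ($w{\left(q,Q \right)} = \left(Q + q\right) + Q = q + 2 Q$)
$p = - \frac{9228}{1073}$ ($p = \frac{769}{-1073} \left(0 + 2 \cdot 6\right) = 769 \left(- \frac{1}{1073}\right) \left(0 + 12\right) = \left(- \frac{769}{1073}\right) 12 = - \frac{9228}{1073} \approx -8.6002$)
$\left(p + D\right) \left(22489 + 16915\right) = \left(- \frac{9228}{1073} - 12901\right) \left(22489 + 16915\right) = \left(- \frac{13852001}{1073}\right) 39404 = - \frac{545824247404}{1073}$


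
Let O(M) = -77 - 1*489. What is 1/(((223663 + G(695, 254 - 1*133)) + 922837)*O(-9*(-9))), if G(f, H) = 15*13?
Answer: -1/649029370 ≈ -1.5408e-9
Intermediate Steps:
G(f, H) = 195
O(M) = -566 (O(M) = -77 - 489 = -566)
1/(((223663 + G(695, 254 - 1*133)) + 922837)*O(-9*(-9))) = 1/(((223663 + 195) + 922837)*(-566)) = -1/566/(223858 + 922837) = -1/566/1146695 = (1/1146695)*(-1/566) = -1/649029370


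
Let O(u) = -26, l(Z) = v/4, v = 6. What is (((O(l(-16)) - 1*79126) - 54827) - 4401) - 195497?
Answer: -333877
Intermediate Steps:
l(Z) = 3/2 (l(Z) = 6/4 = 6*(¼) = 3/2)
(((O(l(-16)) - 1*79126) - 54827) - 4401) - 195497 = (((-26 - 1*79126) - 54827) - 4401) - 195497 = (((-26 - 79126) - 54827) - 4401) - 195497 = ((-79152 - 54827) - 4401) - 195497 = (-133979 - 4401) - 195497 = -138380 - 195497 = -333877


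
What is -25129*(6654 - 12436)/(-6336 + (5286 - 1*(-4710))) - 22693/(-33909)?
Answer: 821153497247/20684490 ≈ 39699.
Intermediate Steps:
-25129*(6654 - 12436)/(-6336 + (5286 - 1*(-4710))) - 22693/(-33909) = -25129*(-5782/(-6336 + (5286 + 4710))) - 22693*(-1/33909) = -25129*(-5782/(-6336 + 9996)) + 22693/33909 = -25129/(3660*(-1/5782)) + 22693/33909 = -25129/(-1830/2891) + 22693/33909 = -25129*(-2891/1830) + 22693/33909 = 72647939/1830 + 22693/33909 = 821153497247/20684490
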